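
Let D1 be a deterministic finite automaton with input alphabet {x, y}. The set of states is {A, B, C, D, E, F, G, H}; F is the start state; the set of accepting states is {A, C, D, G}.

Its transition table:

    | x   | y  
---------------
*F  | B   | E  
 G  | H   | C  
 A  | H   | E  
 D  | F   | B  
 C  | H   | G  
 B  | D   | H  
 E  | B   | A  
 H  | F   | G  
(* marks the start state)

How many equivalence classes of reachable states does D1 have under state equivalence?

7

Every state is reachable, so we keep all 8.
Start with accepting vs non-accepting: {A,C,D,G} | {B,E,F,H}.
On input y, block {A,C,D,G} splits into {A,D} and {C,G}.
On input x, block {B,E,F,H} splits into {E,F,H} and {B}.
Refine {A,D} on symbol y: members go to different blocks, giving {A} and {D}.
Split {E,F,H} by δ(·,x) → {E,F} and {H}.
Split {E,F} by δ(·,y) → {E} and {F}.
Stable partition: {A} | {E} | {C,G} | {B} | {D} | {H} | {F} — 7 equivalence classes.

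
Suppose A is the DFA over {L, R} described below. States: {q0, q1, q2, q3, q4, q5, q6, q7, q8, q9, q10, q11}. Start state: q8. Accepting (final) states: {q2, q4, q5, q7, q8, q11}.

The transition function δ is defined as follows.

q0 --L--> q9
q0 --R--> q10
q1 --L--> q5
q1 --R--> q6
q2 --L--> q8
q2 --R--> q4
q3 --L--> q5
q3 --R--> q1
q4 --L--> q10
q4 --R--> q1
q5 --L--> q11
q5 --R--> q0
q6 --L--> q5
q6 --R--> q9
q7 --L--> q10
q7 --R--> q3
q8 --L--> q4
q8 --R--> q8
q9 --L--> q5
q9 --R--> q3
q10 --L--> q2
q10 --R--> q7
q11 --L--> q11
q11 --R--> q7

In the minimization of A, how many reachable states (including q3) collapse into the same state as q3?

Initial partition by acceptance: {q2,q4,q5,q7,q8,q11} | {q0,q1,q3,q6,q9,q10}.
Split {q2,q4,q5,q7,q8,q11} by δ(·,L) → {q2,q5,q8,q11} and {q4,q7}.
Split {q2,q5,q8,q11} by δ(·,L) → {q2,q5,q11} and {q8}.
Split {q2,q5,q11} by δ(·,L) → {q5,q11} and {q2}.
Split {q5,q11} by δ(·,R) → {q5} and {q11}.
Split {q0,q1,q3,q6,q9,q10} by δ(·,L) → {q1,q3,q6,q9} and {q0} and {q10}.
The partition is now stable with 8 blocks: {q5} | {q1,q3,q6,q9} | {q4,q7} | {q8} | {q2} | {q11} | {q0} | {q10}.
State q3 belongs to the block {q1,q3,q6,q9}, which has 4 states.

4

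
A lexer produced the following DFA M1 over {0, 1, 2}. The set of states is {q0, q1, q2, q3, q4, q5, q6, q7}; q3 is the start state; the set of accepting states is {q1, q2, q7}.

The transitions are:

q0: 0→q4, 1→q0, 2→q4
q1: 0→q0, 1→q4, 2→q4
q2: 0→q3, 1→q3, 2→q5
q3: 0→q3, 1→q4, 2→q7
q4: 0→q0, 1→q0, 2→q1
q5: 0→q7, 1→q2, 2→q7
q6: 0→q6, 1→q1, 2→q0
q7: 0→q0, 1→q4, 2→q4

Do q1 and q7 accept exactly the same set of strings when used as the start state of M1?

Yes

States {q2,q5,q6} cannot be reached from the start state, so discard them.
P0 = {q1,q7} | {q0,q3,q4}.
Split {q0,q3,q4} by δ(·,2) → {q3,q4} and {q0}.
Split {q3,q4} by δ(·,0) → {q3} and {q4}.
The partition is now stable with 4 blocks: {q1,q7} | {q3} | {q0} | {q4}.
q1 and q7 lie in the same block of the stable partition, so they are equivalent — no string distinguishes them.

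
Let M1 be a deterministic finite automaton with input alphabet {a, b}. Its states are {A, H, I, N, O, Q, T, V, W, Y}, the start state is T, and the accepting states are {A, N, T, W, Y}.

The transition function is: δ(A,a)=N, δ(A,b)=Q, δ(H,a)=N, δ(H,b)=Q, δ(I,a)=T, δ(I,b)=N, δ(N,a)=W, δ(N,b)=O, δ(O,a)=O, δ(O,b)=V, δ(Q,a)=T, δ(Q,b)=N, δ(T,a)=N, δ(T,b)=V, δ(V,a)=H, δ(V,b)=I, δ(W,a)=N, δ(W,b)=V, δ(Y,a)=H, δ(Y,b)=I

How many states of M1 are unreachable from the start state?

2

BFS from T reaches {H, I, N, O, Q, T, V, W}; the 2 state(s) A, Y are never visited.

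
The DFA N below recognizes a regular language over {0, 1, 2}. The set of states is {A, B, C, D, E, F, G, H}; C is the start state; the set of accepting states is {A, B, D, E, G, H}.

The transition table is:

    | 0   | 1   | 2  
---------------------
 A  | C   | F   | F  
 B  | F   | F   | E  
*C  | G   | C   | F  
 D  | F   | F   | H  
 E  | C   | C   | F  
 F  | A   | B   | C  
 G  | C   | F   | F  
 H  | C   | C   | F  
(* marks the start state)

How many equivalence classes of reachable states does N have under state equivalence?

5

Reachable states from the start: {A,B,C,E,F,G}. Unreachable: {D,H} — drop them.
P0 = {A,B,E,G} | {C,F}.
Split {A,B,E,G} by δ(·,2) → {A,E,G} and {B}.
Split {C,F} by δ(·,1) → {C} and {F}.
Split {A,E,G} by δ(·,1) → {A,G} and {E}.
The partition is now stable with 5 blocks: {A,G} | {C} | {B} | {F} | {E}.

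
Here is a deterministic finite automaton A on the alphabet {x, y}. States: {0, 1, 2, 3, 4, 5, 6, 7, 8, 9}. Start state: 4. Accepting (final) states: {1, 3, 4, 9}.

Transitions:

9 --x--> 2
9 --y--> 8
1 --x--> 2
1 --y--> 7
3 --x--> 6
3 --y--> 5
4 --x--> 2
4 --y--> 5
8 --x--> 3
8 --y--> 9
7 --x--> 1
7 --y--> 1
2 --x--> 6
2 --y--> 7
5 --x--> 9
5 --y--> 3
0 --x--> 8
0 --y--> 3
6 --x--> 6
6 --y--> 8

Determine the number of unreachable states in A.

1

No path from 4 leads to 0; the other 9 states are all reachable.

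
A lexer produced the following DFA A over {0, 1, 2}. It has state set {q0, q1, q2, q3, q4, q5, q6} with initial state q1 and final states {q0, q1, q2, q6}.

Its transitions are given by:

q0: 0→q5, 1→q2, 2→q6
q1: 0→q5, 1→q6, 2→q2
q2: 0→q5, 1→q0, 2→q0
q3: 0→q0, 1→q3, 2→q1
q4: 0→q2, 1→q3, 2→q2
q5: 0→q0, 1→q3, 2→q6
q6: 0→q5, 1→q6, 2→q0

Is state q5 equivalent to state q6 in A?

No

States {q4} cannot be reached from the start state, so discard them.
Initial partition by acceptance: {q0,q1,q2,q6} | {q3,q5}.
Stable partition: {q0,q1,q2,q6} | {q3,q5} — 2 equivalence classes.
q5 and q6 end up in different blocks, so they are distinguishable. For instance, the string 'ε' is accepted from only q6.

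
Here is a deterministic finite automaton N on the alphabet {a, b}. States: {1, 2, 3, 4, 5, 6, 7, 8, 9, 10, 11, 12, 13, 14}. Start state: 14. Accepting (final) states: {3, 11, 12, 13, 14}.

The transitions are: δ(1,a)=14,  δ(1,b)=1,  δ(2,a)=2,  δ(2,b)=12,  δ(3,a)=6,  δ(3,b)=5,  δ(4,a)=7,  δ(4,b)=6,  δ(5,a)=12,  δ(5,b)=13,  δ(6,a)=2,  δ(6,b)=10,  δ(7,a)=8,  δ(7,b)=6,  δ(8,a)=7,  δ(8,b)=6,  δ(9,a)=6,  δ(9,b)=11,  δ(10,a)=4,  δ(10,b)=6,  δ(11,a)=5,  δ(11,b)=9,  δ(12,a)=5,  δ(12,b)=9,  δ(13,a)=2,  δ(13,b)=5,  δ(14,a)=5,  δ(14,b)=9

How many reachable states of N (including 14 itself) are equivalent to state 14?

3

First remove the unreachable states {1,3}; 12 states remain.
Start with accepting vs non-accepting: {11,12,13,14} | {2,4,5,6,7,8,9,10}.
Refine {2,4,5,6,7,8,9,10} on symbol a: members go to different blocks, giving {2,4,6,7,8,9,10} and {5}.
Split {11,12,13,14} by δ(·,a) → {11,12,14} and {13}.
On input b, block {2,4,6,7,8,9,10} splits into {4,6,7,8,10} and {2,9}.
Refine {4,6,7,8,10} on symbol a: members go to different blocks, giving {4,7,8,10} and {6}.
On input a, block {2,9} splits into {2} and {9}.
No further refinement is possible. Final partition (7 blocks): {11,12,14} | {4,7,8,10} | {5} | {13} | {2} | {6} | {9}.
The equivalence class containing 14 is {11,12,14}, of size 3.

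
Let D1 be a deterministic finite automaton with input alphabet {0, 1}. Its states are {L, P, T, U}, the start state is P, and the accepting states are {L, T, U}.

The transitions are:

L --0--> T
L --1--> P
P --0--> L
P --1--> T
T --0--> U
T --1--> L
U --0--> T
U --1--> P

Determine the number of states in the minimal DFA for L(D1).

Every state is reachable, so we keep all 4.
P0 = {L,T,U} | {P}.
Split {L,T,U} by δ(·,1) → {L,U} and {T}.
No further refinement is possible. Final partition (3 blocks): {L,U} | {P} | {T}.

3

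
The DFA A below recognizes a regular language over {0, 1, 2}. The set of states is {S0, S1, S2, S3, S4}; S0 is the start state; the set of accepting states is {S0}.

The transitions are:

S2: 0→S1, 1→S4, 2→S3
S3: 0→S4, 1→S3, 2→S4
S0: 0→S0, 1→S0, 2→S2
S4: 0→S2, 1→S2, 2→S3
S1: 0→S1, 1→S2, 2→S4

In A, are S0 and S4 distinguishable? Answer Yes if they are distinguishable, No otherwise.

Every state is reachable, so we keep all 5.
P0 = {S0} | {S1,S2,S3,S4}.
No further refinement is possible. Final partition (2 blocks): {S0} | {S1,S2,S3,S4}.
S0 and S4 end up in different blocks, so they are distinguishable. For instance, the string 'ε' is accepted from only S0.

Yes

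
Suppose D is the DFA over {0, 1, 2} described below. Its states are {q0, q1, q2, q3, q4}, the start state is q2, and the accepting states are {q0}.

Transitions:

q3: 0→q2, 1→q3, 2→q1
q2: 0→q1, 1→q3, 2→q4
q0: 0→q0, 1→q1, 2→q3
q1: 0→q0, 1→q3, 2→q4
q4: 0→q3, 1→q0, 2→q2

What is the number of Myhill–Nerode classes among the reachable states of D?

P0 = {q0} | {q1,q2,q3,q4}.
Refine {q1,q2,q3,q4} on symbol 0: members go to different blocks, giving {q2,q3,q4} and {q1}.
On input 0, block {q2,q3,q4} splits into {q3,q4} and {q2}.
Refine {q3,q4} on symbol 0: members go to different blocks, giving {q3} and {q4}.
The partition is now stable with 5 blocks: {q0} | {q3} | {q1} | {q2} | {q4}.

5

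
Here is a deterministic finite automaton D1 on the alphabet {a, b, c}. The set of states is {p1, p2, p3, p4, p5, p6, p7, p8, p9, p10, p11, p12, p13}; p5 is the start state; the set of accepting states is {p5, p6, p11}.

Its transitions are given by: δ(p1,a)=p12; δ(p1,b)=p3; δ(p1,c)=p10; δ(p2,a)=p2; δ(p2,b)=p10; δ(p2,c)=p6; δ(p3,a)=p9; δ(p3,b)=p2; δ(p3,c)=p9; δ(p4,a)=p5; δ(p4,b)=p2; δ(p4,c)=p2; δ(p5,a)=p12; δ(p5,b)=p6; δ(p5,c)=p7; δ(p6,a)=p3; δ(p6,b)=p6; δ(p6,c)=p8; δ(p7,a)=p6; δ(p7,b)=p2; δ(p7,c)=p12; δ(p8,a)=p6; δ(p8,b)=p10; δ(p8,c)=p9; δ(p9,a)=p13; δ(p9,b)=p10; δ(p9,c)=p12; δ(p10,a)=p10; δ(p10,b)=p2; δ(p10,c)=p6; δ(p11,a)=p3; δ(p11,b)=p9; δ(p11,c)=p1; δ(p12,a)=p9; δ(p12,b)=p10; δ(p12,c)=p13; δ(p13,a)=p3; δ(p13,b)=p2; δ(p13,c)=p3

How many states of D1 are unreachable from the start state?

No path from p5 leads to p1, p4, p11; the other 10 states are all reachable.

3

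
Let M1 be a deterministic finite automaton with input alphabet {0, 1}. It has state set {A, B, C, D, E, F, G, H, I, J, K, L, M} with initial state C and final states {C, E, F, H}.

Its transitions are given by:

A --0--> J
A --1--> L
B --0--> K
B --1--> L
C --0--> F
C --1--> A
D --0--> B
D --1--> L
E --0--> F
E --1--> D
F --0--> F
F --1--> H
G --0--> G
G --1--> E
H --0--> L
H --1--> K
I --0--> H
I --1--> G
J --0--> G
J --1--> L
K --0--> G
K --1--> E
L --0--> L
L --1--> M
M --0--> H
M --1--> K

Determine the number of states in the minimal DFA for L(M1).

Reachable states from the start: {A,B,C,D,E,F,G,H,J,K,L,M}. Unreachable: {I} — drop them.
Start with accepting vs non-accepting: {C,E,F,H} | {A,B,D,G,J,K,L,M}.
On input 0, block {C,E,F,H} splits into {C,E,F} and {H}.
Refine {C,E,F} on symbol 1: members go to different blocks, giving {C,E} and {F}.
Split {A,B,D,G,J,K,L,M} by δ(·,0) → {A,B,D,G,J,K,L} and {M}.
Split {A,B,D,G,J,K,L} by δ(·,1) → {A,B,D,J} and {G,K} and {L}.
On input 0, block {A,B,D,J} splits into {A,D} and {B,J}.
No further refinement is possible. Final partition (8 blocks): {C,E} | {A,D} | {H} | {F} | {M} | {G,K} | {L} | {B,J}.

8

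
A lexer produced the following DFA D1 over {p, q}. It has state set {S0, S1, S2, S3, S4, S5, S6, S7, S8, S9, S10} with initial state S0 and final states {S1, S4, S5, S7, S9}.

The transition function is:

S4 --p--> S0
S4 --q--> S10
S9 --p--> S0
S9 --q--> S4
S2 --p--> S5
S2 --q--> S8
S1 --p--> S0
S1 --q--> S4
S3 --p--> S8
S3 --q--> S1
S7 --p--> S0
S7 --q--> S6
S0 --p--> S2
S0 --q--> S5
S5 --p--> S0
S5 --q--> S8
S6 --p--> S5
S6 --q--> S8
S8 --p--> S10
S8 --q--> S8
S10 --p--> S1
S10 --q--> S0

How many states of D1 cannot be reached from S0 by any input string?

4

BFS from S0 reaches {S0, S1, S2, S4, S5, S8, S10}; the 4 state(s) S3, S6, S7, S9 are never visited.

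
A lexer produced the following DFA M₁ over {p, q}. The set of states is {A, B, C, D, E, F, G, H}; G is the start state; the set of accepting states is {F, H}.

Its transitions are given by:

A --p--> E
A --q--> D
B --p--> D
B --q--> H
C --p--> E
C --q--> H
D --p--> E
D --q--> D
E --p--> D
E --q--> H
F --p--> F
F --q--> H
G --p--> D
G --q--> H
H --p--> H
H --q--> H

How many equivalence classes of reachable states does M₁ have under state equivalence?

States {A,B,C,F} cannot be reached from the start state, so discard them.
P0 = {H} | {D,E,G}.
Split {D,E,G} by δ(·,q) → {E,G} and {D}.
Stable partition: {H} | {E,G} | {D} — 3 equivalence classes.

3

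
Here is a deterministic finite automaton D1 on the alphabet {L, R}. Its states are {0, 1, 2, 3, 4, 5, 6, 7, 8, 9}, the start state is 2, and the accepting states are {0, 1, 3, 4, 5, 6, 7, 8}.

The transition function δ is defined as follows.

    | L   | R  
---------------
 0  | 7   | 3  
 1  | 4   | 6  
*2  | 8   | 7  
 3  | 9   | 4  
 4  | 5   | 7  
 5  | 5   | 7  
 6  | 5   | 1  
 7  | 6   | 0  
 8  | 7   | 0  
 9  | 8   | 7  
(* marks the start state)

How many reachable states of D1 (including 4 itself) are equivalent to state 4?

2

All states are reachable from the start state.
Start with accepting vs non-accepting: {0,1,3,4,5,6,7,8} | {2,9}.
On input L, block {0,1,3,4,5,6,7,8} splits into {0,1,4,5,6,7,8} and {3}.
Split {0,1,4,5,6,7,8} by δ(·,R) → {1,4,5,6,7,8} and {0}.
On input R, block {1,4,5,6,7,8} splits into {1,4,5,6} and {7,8}.
On input R, block {1,4,5,6} splits into {1,6} and {4,5}.
Refine {7,8} on symbol L: members go to different blocks, giving {7} and {8}.
The partition is now stable with 7 blocks: {1,6} | {2,9} | {3} | {0} | {7} | {4,5} | {8}.
State 4 belongs to the block {4,5}, which has 2 states.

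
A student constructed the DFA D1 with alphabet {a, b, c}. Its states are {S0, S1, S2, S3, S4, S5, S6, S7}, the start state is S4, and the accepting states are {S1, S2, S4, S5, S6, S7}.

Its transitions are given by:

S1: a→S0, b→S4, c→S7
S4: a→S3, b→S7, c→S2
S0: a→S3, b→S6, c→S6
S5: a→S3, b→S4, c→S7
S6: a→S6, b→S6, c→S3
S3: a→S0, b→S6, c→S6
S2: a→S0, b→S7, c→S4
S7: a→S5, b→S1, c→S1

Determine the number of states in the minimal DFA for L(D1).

Start with accepting vs non-accepting: {S1,S2,S4,S5,S6,S7} | {S0,S3}.
Refine {S1,S2,S4,S5,S6,S7} on symbol a: members go to different blocks, giving {S1,S2,S4,S5} and {S6,S7}.
On input b, block {S1,S2,S4,S5} splits into {S1,S5} and {S2,S4}.
Refine {S6,S7} on symbol a: members go to different blocks, giving {S6} and {S7}.
The partition is now stable with 5 blocks: {S1,S5} | {S0,S3} | {S6} | {S2,S4} | {S7}.

5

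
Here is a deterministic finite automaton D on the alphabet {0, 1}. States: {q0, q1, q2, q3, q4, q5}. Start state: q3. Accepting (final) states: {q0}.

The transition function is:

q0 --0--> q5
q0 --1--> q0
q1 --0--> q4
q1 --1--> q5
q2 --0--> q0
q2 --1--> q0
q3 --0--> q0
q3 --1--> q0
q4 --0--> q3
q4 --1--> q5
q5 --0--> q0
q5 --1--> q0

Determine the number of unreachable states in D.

Starting at q3 and following transitions, the reachable set is {q0, q3, q5}. That leaves q1, q2, q4 unreachable — 3 in total.

3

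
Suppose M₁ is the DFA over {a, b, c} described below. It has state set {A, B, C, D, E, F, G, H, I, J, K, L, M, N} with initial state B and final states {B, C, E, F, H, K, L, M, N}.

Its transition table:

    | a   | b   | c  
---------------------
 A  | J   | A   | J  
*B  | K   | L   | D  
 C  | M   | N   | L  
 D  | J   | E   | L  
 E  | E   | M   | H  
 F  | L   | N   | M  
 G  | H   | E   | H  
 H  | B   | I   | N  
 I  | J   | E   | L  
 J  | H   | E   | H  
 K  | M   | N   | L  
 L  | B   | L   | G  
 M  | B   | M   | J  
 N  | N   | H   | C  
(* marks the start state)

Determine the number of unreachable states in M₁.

2

Starting at B and following transitions, the reachable set is {B, C, D, E, G, H, I, J, K, L, M, N}. That leaves A, F unreachable — 2 in total.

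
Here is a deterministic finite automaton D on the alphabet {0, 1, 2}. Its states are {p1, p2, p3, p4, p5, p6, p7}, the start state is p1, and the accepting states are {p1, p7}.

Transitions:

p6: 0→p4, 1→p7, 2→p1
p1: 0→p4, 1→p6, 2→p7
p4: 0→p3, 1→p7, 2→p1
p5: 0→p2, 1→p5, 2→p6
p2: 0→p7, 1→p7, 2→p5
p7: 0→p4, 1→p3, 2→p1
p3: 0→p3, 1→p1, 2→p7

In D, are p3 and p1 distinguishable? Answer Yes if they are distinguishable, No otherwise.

Yes

First remove the unreachable states {p2,p5}; 5 states remain.
Start with accepting vs non-accepting: {p1,p7} | {p3,p4,p6}.
No further refinement is possible. Final partition (2 blocks): {p1,p7} | {p3,p4,p6}.
p3 and p1 end up in different blocks, so they are distinguishable. For instance, the string 'ε' is accepted from only p1.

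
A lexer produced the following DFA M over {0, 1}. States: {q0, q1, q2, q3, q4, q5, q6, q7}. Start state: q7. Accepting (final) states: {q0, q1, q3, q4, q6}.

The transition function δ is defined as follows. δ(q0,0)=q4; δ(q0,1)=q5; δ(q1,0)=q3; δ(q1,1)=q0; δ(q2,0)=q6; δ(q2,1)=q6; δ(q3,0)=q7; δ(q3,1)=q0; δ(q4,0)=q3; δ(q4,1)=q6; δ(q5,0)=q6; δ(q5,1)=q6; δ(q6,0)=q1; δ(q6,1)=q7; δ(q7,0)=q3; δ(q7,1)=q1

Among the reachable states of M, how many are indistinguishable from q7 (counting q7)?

1

States {q2} cannot be reached from the start state, so discard them.
Start with accepting vs non-accepting: {q0,q1,q3,q4,q6} | {q5,q7}.
Refine {q0,q1,q3,q4,q6} on symbol 0: members go to different blocks, giving {q0,q1,q4,q6} and {q3}.
On input 0, block {q0,q1,q4,q6} splits into {q0,q6} and {q1,q4}.
Split {q5,q7} by δ(·,0) → {q5} and {q7}.
Refine {q0,q6} on symbol 1: members go to different blocks, giving {q0} and {q6}.
Refine {q1,q4} on symbol 1: members go to different blocks, giving {q1} and {q4}.
Stable partition: {q0} | {q5} | {q3} | {q1} | {q7} | {q6} | {q4} — 7 equivalence classes.
State q7 belongs to the block {q7}, which has 1 states.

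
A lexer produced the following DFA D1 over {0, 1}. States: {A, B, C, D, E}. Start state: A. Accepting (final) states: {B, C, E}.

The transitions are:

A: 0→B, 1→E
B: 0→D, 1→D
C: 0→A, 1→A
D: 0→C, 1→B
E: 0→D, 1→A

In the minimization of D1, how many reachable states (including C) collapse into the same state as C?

Every state is reachable, so we keep all 5.
P0 = {B,C,E} | {A,D}.
Stable partition: {B,C,E} | {A,D} — 2 equivalence classes.
State C belongs to the block {B,C,E}, which has 3 states.

3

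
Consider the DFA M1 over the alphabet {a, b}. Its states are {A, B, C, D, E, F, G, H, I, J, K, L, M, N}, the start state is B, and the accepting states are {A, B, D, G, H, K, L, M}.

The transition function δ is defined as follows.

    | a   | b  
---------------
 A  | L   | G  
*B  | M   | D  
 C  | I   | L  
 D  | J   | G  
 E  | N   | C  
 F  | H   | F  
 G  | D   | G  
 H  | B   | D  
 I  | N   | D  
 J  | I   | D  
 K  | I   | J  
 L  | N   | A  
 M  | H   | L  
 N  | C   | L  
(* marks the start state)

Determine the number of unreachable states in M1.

3

Starting at B and following transitions, the reachable set is {A, B, C, D, G, H, I, J, L, M, N}. That leaves E, F, K unreachable — 3 in total.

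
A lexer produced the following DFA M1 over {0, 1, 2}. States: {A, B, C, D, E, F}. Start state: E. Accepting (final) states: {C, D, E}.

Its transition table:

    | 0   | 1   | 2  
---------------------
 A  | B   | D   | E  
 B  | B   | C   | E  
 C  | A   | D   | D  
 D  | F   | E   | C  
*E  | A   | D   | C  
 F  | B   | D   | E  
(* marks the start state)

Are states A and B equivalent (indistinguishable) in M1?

All states are reachable from the start state.
Start with accepting vs non-accepting: {C,D,E} | {A,B,F}.
The partition is now stable with 2 blocks: {C,D,E} | {A,B,F}.
A and B lie in the same block of the stable partition, so they are equivalent — no string distinguishes them.

Yes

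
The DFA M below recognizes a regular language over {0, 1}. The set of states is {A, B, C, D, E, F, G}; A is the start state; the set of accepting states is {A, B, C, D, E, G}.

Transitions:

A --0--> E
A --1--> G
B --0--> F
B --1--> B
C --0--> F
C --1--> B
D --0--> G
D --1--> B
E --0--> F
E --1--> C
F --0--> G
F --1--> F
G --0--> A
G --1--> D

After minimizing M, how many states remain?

P0 = {A,B,C,D,E,G} | {F}.
On input 0, block {A,B,C,D,E,G} splits into {A,D,G} and {B,C,E}.
Split {A,D,G} by δ(·,0) → {D,G} and {A}.
Refine {D,G} on symbol 0: members go to different blocks, giving {D} and {G}.
No further refinement is possible. Final partition (5 blocks): {D} | {F} | {B,C,E} | {A} | {G}.

5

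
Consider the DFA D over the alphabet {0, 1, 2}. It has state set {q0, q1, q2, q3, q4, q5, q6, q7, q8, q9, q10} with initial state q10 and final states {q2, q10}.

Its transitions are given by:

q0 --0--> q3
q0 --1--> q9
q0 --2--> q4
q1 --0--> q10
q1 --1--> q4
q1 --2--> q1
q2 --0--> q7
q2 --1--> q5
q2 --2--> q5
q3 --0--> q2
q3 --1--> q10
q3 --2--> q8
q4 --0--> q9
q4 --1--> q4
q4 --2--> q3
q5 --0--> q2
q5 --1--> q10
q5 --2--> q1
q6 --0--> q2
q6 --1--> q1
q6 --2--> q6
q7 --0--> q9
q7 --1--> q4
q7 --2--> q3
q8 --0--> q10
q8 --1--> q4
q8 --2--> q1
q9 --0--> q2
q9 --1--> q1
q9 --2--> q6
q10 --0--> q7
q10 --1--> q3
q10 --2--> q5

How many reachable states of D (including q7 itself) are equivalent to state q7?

2

States {q0} cannot be reached from the start state, so discard them.
P0 = {q2,q10} | {q1,q3,q4,q5,q6,q7,q8,q9}.
Refine {q1,q3,q4,q5,q6,q7,q8,q9} on symbol 0: members go to different blocks, giving {q1,q3,q5,q6,q8,q9} and {q4,q7}.
Refine {q1,q3,q5,q6,q8,q9} on symbol 1: members go to different blocks, giving {q1,q8} and {q3,q5} and {q6,q9}.
Stable partition: {q2,q10} | {q1,q8} | {q4,q7} | {q3,q5} | {q6,q9} — 5 equivalence classes.
The equivalence class containing q7 is {q4,q7}, of size 2.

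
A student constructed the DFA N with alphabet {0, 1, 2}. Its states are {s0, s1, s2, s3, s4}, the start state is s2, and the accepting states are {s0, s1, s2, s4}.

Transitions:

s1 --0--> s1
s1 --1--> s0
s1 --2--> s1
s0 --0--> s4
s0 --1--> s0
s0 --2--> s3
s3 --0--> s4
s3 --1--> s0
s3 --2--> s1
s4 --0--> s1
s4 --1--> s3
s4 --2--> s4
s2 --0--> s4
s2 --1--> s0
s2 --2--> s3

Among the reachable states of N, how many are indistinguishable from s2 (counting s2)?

2

Every state is reachable, so we keep all 5.
Start with accepting vs non-accepting: {s0,s1,s2,s4} | {s3}.
On input 1, block {s0,s1,s2,s4} splits into {s0,s1,s2} and {s4}.
Refine {s0,s1,s2} on symbol 0: members go to different blocks, giving {s0,s2} and {s1}.
No further refinement is possible. Final partition (4 blocks): {s0,s2} | {s3} | {s4} | {s1}.
State s2 belongs to the block {s0,s2}, which has 2 states.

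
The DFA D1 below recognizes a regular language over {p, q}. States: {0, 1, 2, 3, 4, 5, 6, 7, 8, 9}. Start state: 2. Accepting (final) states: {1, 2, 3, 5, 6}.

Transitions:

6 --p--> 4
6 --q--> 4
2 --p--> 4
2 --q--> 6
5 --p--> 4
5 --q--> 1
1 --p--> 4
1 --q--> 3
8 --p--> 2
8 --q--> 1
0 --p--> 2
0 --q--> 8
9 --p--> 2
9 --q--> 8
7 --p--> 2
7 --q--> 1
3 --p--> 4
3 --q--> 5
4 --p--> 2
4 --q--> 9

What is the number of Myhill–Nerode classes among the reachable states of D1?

Reachable states from the start: {1,2,3,4,5,6,8,9}. Unreachable: {0,7} — drop them.
Initial partition by acceptance: {1,2,3,5,6} | {4,8,9}.
Refine {1,2,3,5,6} on symbol q: members go to different blocks, giving {1,2,3,5} and {6}.
On input q, block {1,2,3,5} splits into {1,3,5} and {2}.
Split {4,8,9} by δ(·,q) → {4,9} and {8}.
On input q, block {4,9} splits into {4} and {9}.
Stable partition: {1,3,5} | {4} | {6} | {2} | {8} | {9} — 6 equivalence classes.

6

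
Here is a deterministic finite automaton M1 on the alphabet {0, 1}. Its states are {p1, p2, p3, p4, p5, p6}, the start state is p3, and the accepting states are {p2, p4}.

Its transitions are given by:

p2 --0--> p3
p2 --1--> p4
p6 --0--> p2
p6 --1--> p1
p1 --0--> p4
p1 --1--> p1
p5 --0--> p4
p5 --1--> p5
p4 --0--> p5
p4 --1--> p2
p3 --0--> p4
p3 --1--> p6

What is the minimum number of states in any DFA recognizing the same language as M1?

Every state is reachable, so we keep all 6.
Initial partition by acceptance: {p2,p4} | {p1,p3,p5,p6}.
No further refinement is possible. Final partition (2 blocks): {p2,p4} | {p1,p3,p5,p6}.

2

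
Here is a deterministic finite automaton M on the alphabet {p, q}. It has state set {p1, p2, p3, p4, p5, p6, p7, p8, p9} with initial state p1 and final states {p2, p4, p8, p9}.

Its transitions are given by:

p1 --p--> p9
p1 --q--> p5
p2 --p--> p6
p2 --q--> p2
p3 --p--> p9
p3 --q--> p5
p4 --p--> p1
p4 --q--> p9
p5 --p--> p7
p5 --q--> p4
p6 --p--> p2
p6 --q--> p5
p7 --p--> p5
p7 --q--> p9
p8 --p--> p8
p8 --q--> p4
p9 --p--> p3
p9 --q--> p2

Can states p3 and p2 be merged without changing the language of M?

No

Reachable states from the start: {p1,p2,p3,p4,p5,p6,p7,p9}. Unreachable: {p8} — drop them.
P0 = {p2,p4,p9} | {p1,p3,p5,p6,p7}.
Refine {p1,p3,p5,p6,p7} on symbol p: members go to different blocks, giving {p1,p3,p6} and {p5,p7}.
Stable partition: {p2,p4,p9} | {p1,p3,p6} | {p5,p7} — 3 equivalence classes.
p3 and p2 end up in different blocks, so they are distinguishable. For instance, the string 'ε' is accepted from only p2.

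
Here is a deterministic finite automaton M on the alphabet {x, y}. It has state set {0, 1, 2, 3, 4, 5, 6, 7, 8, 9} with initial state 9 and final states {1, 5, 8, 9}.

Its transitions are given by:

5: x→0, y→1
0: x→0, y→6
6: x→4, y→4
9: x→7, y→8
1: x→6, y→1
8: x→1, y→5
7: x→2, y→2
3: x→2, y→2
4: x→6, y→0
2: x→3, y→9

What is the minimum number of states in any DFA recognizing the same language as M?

All states are reachable from the start state.
P0 = {1,5,8,9} | {0,2,3,4,6,7}.
Refine {1,5,8,9} on symbol x: members go to different blocks, giving {1,5,9} and {8}.
On input y, block {1,5,9} splits into {1,5} and {9}.
On input y, block {0,2,3,4,6,7} splits into {0,3,4,6,7} and {2}.
On input x, block {0,3,4,6,7} splits into {0,4,6} and {3,7}.
The partition is now stable with 6 blocks: {1,5} | {0,4,6} | {8} | {9} | {2} | {3,7}.

6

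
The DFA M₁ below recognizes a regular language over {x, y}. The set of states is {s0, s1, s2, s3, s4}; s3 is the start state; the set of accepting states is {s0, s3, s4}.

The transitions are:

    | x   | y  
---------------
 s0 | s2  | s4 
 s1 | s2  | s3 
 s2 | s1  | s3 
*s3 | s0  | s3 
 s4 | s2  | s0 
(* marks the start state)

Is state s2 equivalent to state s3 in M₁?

Every state is reachable, so we keep all 5.
Start with accepting vs non-accepting: {s0,s3,s4} | {s1,s2}.
Split {s0,s3,s4} by δ(·,x) → {s0,s4} and {s3}.
The partition is now stable with 3 blocks: {s0,s4} | {s1,s2} | {s3}.
s2 and s3 end up in different blocks, so they are distinguishable. For instance, the string 'ε' is accepted from only s3.

No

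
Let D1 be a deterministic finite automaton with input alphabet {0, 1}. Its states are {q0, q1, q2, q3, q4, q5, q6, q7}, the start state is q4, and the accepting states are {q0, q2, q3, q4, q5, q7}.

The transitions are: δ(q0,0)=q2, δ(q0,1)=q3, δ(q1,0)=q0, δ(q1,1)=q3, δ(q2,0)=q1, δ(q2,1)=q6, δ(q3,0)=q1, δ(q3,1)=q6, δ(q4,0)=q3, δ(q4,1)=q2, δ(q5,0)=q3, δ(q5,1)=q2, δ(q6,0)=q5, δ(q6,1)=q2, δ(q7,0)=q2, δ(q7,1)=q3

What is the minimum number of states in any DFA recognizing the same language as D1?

States {q7} cannot be reached from the start state, so discard them.
Initial partition by acceptance: {q0,q2,q3,q4,q5} | {q1,q6}.
Split {q0,q2,q3,q4,q5} by δ(·,0) → {q0,q4,q5} and {q2,q3}.
No further refinement is possible. Final partition (3 blocks): {q0,q4,q5} | {q1,q6} | {q2,q3}.

3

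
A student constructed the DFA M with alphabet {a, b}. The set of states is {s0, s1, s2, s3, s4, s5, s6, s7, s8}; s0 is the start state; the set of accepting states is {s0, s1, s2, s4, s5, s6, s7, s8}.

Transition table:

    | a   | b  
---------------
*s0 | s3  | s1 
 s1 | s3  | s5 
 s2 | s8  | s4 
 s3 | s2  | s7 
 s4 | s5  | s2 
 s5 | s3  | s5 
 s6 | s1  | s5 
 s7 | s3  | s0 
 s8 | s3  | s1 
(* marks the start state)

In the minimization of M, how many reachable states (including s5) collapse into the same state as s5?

Reachable states from the start: {s0,s1,s2,s3,s4,s5,s7,s8}. Unreachable: {s6} — drop them.
Start with accepting vs non-accepting: {s0,s1,s2,s4,s5,s7,s8} | {s3}.
Split {s0,s1,s2,s4,s5,s7,s8} by δ(·,a) → {s0,s1,s5,s7,s8} and {s2,s4}.
No further refinement is possible. Final partition (3 blocks): {s0,s1,s5,s7,s8} | {s3} | {s2,s4}.
State s5 belongs to the block {s0,s1,s5,s7,s8}, which has 5 states.

5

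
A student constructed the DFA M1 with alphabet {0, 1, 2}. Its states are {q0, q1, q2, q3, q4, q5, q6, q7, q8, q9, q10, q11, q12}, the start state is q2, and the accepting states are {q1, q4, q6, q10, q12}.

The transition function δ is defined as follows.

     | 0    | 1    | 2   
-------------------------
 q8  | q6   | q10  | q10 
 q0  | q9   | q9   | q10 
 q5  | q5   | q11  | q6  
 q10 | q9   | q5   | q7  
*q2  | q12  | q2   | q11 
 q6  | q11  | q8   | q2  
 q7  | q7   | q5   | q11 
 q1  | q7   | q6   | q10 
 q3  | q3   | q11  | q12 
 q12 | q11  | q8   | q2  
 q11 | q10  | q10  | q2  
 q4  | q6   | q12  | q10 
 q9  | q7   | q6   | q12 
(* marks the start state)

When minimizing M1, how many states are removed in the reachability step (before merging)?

4

BFS from q2 reaches {q2, q5, q6, q7, q8, q9, q10, q11, q12}; the 4 state(s) q0, q1, q3, q4 are never visited.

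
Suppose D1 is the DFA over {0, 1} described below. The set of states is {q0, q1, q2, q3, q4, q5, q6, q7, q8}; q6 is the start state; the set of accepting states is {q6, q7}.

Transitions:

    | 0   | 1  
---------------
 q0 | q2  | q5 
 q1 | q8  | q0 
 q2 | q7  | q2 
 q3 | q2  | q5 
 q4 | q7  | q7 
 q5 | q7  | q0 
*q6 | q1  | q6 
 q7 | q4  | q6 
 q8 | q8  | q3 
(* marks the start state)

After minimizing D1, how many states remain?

Every state is reachable, so we keep all 9.
Initial partition by acceptance: {q6,q7} | {q0,q1,q2,q3,q4,q5,q8}.
Split {q0,q1,q2,q3,q4,q5,q8} by δ(·,0) → {q0,q1,q3,q8} and {q2,q4,q5}.
Refine {q6,q7} on symbol 0: members go to different blocks, giving {q6} and {q7}.
On input 0, block {q0,q1,q3,q8} splits into {q0,q3} and {q1,q8}.
Refine {q2,q4,q5} on symbol 1: members go to different blocks, giving {q2} and {q4} and {q5}.
No further refinement is possible. Final partition (7 blocks): {q6} | {q0,q3} | {q2} | {q7} | {q1,q8} | {q4} | {q5}.

7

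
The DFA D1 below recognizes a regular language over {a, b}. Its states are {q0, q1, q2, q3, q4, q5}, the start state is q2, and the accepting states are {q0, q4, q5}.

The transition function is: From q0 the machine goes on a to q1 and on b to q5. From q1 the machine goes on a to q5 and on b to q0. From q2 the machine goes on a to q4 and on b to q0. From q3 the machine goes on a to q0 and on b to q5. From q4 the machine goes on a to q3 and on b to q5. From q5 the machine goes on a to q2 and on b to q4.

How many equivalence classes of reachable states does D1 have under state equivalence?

2

Every state is reachable, so we keep all 6.
P0 = {q0,q4,q5} | {q1,q2,q3}.
The partition is now stable with 2 blocks: {q0,q4,q5} | {q1,q2,q3}.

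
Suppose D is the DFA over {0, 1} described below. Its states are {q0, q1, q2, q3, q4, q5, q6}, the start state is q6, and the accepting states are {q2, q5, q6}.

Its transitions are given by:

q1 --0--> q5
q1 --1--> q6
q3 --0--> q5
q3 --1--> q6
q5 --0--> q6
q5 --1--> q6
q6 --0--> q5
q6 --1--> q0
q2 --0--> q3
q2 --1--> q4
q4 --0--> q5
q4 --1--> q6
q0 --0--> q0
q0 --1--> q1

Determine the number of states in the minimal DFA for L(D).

States {q2,q3,q4} cannot be reached from the start state, so discard them.
P0 = {q5,q6} | {q0,q1}.
Split {q5,q6} by δ(·,1) → {q5} and {q6}.
Refine {q0,q1} on symbol 0: members go to different blocks, giving {q0} and {q1}.
Stable partition: {q5} | {q0} | {q6} | {q1} — 4 equivalence classes.

4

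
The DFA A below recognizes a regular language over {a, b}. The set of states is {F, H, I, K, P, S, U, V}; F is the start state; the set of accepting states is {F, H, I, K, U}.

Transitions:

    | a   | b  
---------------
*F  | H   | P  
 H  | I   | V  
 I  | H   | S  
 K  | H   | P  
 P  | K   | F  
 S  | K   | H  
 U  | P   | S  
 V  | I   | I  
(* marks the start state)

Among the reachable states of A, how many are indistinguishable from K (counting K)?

Reachable states from the start: {F,H,I,K,P,S,V}. Unreachable: {U} — drop them.
P0 = {F,H,I,K} | {P,S,V}.
Stable partition: {F,H,I,K} | {P,S,V} — 2 equivalence classes.
State K belongs to the block {F,H,I,K}, which has 4 states.

4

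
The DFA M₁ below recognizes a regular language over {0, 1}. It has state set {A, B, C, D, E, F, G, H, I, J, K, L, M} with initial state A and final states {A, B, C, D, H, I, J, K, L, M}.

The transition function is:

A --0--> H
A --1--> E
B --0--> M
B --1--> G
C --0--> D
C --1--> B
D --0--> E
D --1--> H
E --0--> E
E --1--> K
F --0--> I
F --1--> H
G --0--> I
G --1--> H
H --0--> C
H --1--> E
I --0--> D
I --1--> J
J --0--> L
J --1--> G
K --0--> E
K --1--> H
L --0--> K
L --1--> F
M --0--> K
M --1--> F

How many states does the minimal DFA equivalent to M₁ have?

Every state is reachable, so we keep all 13.
P0 = {A,B,C,D,H,I,J,K,L,M} | {E,F,G}.
On input 0, block {A,B,C,D,H,I,J,K,L,M} splits into {A,B,C,H,I,J,L,M} and {D,K}.
On input 0, block {A,B,C,H,I,J,L,M} splits into {A,B,H,J} and {C,I,L,M}.
Refine {A,B,H,J} on symbol 0: members go to different blocks, giving {B,H,J} and {A}.
Refine {E,F,G} on symbol 0: members go to different blocks, giving {F,G} and {E}.
Split {B,H,J} by δ(·,1) → {B,J} and {H}.
Split {C,I,L,M} by δ(·,1) → {C,I} and {L,M}.
Stable partition: {B,J} | {F,G} | {D,K} | {C,I} | {A} | {E} | {H} | {L,M} — 8 equivalence classes.

8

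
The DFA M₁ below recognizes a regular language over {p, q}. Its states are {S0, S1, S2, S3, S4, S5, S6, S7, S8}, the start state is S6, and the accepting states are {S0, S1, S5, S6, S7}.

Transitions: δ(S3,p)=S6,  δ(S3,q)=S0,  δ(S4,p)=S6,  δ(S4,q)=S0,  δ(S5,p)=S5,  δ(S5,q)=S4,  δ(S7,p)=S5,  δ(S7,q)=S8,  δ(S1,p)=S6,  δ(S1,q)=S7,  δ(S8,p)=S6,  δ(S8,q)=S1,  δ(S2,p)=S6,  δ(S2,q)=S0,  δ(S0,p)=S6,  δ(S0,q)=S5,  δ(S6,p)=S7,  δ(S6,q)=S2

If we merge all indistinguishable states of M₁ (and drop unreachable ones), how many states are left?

Reachable states from the start: {S0,S1,S2,S4,S5,S6,S7,S8}. Unreachable: {S3} — drop them.
Initial partition by acceptance: {S0,S1,S5,S6,S7} | {S2,S4,S8}.
Refine {S0,S1,S5,S6,S7} on symbol q: members go to different blocks, giving {S5,S6,S7} and {S0,S1}.
The partition is now stable with 3 blocks: {S5,S6,S7} | {S2,S4,S8} | {S0,S1}.

3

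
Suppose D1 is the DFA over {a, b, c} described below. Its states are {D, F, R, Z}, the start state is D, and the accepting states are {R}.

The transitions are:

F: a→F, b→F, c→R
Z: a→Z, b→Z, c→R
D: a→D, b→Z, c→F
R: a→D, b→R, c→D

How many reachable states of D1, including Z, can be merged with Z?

2

Initial partition by acceptance: {R} | {D,F,Z}.
Refine {D,F,Z} on symbol c: members go to different blocks, giving {F,Z} and {D}.
No further refinement is possible. Final partition (3 blocks): {R} | {F,Z} | {D}.
State Z belongs to the block {F,Z}, which has 2 states.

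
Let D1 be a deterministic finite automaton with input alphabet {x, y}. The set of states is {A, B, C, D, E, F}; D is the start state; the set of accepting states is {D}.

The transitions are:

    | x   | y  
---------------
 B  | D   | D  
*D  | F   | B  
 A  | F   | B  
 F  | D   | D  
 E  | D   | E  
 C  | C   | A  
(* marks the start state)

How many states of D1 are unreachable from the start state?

3

BFS from D reaches {B, D, F}; the 3 state(s) A, C, E are never visited.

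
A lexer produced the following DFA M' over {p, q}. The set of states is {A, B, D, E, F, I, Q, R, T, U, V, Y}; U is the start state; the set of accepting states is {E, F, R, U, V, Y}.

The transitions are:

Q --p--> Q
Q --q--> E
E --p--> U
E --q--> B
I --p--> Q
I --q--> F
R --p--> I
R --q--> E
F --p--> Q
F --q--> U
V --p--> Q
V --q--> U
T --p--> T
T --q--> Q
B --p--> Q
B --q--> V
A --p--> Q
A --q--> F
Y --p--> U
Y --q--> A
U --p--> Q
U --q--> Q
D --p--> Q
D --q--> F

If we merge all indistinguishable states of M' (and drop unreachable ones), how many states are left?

States {A,D,F,I,R,T,Y} cannot be reached from the start state, so discard them.
Start with accepting vs non-accepting: {E,U,V} | {B,Q}.
Refine {E,U,V} on symbol p: members go to different blocks, giving {U,V} and {E}.
On input q, block {U,V} splits into {V} and {U}.
Refine {B,Q} on symbol q: members go to different blocks, giving {B} and {Q}.
Stable partition: {V} | {B} | {E} | {U} | {Q} — 5 equivalence classes.

5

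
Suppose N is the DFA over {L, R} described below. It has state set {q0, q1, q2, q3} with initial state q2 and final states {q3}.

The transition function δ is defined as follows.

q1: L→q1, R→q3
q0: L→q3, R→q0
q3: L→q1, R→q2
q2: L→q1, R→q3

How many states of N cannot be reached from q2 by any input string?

1

No path from q2 leads to q0; the other 3 states are all reachable.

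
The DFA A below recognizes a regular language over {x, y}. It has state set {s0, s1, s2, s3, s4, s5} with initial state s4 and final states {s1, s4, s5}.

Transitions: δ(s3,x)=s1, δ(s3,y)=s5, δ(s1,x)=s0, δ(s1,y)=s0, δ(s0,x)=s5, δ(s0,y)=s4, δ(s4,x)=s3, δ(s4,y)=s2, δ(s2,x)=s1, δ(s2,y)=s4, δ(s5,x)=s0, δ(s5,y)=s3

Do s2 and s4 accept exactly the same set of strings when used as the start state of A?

All states are reachable from the start state.
Initial partition by acceptance: {s1,s4,s5} | {s0,s2,s3}.
No further refinement is possible. Final partition (2 blocks): {s1,s4,s5} | {s0,s2,s3}.
s2 and s4 end up in different blocks, so they are distinguishable. For instance, the string 'ε' is accepted from only s4.

No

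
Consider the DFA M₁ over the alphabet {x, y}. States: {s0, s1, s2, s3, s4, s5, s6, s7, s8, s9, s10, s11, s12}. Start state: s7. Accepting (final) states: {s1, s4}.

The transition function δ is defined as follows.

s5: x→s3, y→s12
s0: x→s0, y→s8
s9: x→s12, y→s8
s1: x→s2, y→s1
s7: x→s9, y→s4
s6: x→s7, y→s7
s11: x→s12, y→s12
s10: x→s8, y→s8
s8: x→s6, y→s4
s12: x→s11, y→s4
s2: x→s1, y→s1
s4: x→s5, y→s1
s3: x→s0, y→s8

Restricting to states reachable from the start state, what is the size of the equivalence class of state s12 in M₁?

Reachable states from the start: {s0,s1,s2,s3,s4,s5,s6,s7,s8,s9,s11,s12}. Unreachable: {s10} — drop them.
Start with accepting vs non-accepting: {s1,s4} | {s0,s2,s3,s5,s6,s7,s8,s9,s11,s12}.
On input x, block {s0,s2,s3,s5,s6,s7,s8,s9,s11,s12} splits into {s0,s3,s5,s6,s7,s8,s9,s11,s12} and {s2}.
Split {s1,s4} by δ(·,x) → {s1} and {s4}.
On input y, block {s0,s3,s5,s6,s7,s8,s9,s11,s12} splits into {s0,s3,s5,s6,s9,s11} and {s7,s8,s12}.
Split {s0,s3,s5,s6,s9,s11} by δ(·,x) → {s0,s3,s5} and {s6,s9,s11}.
Stable partition: {s1} | {s0,s3,s5} | {s2} | {s4} | {s7,s8,s12} | {s6,s9,s11} — 6 equivalence classes.
The equivalence class containing s12 is {s7,s8,s12}, of size 3.

3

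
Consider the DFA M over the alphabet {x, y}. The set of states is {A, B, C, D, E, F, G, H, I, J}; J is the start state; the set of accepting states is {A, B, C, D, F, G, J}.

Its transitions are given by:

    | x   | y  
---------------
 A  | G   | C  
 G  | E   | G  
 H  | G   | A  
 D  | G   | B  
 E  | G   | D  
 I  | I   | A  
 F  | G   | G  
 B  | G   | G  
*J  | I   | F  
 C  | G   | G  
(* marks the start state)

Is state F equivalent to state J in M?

Reachable states from the start: {A,B,C,D,E,F,G,I,J}. Unreachable: {H} — drop them.
Start with accepting vs non-accepting: {A,B,C,D,F,G,J} | {E,I}.
Refine {A,B,C,D,F,G,J} on symbol x: members go to different blocks, giving {A,B,C,D,F} and {G,J}.
Refine {A,B,C,D,F} on symbol y: members go to different blocks, giving {B,C,F} and {A,D}.
Refine {E,I} on symbol x: members go to different blocks, giving {E} and {I}.
Split {G,J} by δ(·,x) → {G} and {J}.
No further refinement is possible. Final partition (6 blocks): {B,C,F} | {E} | {G} | {A,D} | {I} | {J}.
F and J end up in different blocks, so they are distinguishable. For instance, the string 'x' is accepted from only F.

No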